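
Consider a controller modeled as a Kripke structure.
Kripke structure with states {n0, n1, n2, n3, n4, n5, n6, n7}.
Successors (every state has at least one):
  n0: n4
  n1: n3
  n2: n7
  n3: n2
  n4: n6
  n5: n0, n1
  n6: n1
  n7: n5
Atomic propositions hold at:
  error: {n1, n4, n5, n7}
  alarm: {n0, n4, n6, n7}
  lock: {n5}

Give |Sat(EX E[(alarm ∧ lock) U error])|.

5

Sat(alarm ∧ lock) = ∅
E[(alarm ∧ lock) U error]: least fixpoint, start Z0 = Sat(error) = {n1, n4, n5, n7}, add states in Sat(alarm ∧ lock) with some successor in Z. Already a fixed point.
Sat(E[(alarm ∧ lock) U error]) = {n1, n4, n5, n7}
Sat(EX E[(alarm ∧ lock) U error]) = {s : some successor in {n1, n4, n5, n7}} = {n0, n2, n5, n6, n7}
|Sat(EX E[(alarm ∧ lock) U error])| = |{n0, n2, n5, n6, n7}| = 5.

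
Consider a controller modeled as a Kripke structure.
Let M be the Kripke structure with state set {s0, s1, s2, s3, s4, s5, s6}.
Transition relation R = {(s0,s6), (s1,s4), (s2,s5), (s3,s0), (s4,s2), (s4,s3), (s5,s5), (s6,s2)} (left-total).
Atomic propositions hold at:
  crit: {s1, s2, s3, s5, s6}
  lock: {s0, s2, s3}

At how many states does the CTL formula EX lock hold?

3

Sat(EX lock) = {s : some successor in {s0, s2, s3}} = {s3, s4, s6}
|Sat(EX lock)| = |{s3, s4, s6}| = 3.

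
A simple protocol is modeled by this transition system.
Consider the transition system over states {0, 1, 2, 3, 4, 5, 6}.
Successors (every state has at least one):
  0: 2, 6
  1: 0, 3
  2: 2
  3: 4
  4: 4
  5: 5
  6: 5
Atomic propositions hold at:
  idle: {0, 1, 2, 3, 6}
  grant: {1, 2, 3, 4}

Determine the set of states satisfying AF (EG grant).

EG grant: greatest fixpoint, start Z0 = {1, 2, 3, 4}, keep only states in Sat with some successor in Z. Already a fixed point.
Sat(EG grant) = {1, 2, 3, 4}
AF (EG grant): least fixpoint, start Z0 = {1, 2, 3, 4}, add states with every successor in Z. Already a fixed point.
Sat(AF (EG grant)) = {1, 2, 3, 4}

{1, 2, 3, 4}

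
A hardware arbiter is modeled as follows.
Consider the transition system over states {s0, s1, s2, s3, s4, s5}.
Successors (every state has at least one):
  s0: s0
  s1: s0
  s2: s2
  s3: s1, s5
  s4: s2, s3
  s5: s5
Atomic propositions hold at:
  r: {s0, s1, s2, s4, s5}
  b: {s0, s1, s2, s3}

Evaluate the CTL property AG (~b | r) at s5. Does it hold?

Yes

Sat(~b) = {s4, s5}
Sat(~b | r) = {s0, s1, s2, s4, s5}
AG (~b | r): greatest fixpoint, start Z0 = {s0, s1, s2, s4, s5}, keep only states in Sat with every successor in Z. Z1 = {s0, s1, s2, s5}; fixed.
Sat(AG (~b | r)) = {s0, s1, s2, s5}
s5 ∈ Sat(AG (~b | r)) = {s0, s1, s2, s5}, so the formula holds at s5.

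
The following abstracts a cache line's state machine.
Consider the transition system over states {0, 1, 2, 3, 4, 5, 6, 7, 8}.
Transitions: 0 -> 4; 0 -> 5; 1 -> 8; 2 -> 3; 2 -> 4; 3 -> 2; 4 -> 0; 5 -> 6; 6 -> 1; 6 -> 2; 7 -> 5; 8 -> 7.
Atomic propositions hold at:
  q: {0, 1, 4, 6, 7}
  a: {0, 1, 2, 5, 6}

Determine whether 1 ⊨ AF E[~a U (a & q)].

Sat(~a) = {3, 4, 7, 8}
Sat(a & q) = {0, 1, 6}
E[~a U (a & q)]: least fixpoint, start Z0 = Sat((a & q)) = {0, 1, 6}, add states in Sat(~a) with some successor in Z. Z1 = {0, 1, 4, 6}; fixed.
Sat(E[~a U (a & q)]) = {0, 1, 4, 6}
AF E[~a U (a & q)]: least fixpoint, start Z0 = {0, 1, 4, 6}, add states with every successor in Z. Z1 = {0, 1, 4, 5, 6}; Z2 = {0, 1, 4, 5, 6, 7}; Z3 = {0, 1, 4, 5, 6, 7, 8}; fixed.
Sat(AF E[~a U (a & q)]) = {0, 1, 4, 5, 6, 7, 8}
1 ∈ Sat(AF E[~a U (a & q)]) = {0, 1, 4, 5, 6, 7, 8}, so the formula holds at 1.

Yes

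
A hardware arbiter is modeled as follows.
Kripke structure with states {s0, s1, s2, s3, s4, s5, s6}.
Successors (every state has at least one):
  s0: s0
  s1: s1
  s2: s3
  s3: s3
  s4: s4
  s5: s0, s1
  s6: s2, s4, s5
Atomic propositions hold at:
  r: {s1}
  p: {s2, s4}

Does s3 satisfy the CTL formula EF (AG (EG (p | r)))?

No

Sat(p | r) = {s1, s2, s4}
EG (p | r): greatest fixpoint, start Z0 = {s1, s2, s4}, keep only states in Sat with some successor in Z. Z1 = {s1, s4}; fixed.
Sat(EG (p | r)) = {s1, s4}
AG (EG (p | r)): greatest fixpoint, start Z0 = {s1, s4}, keep only states in Sat with every successor in Z. Already a fixed point.
Sat(AG (EG (p | r))) = {s1, s4}
EF (AG (EG (p | r))): least fixpoint, start Z0 = {s1, s4}, add states with some successor in Z. Z1 = {s1, s4, s5, s6}; fixed.
Sat(EF (AG (EG (p | r)))) = {s1, s4, s5, s6}
s3 ∉ Sat(EF (AG (EG (p | r)))) = {s1, s4, s5, s6}, so the formula does not hold at s3.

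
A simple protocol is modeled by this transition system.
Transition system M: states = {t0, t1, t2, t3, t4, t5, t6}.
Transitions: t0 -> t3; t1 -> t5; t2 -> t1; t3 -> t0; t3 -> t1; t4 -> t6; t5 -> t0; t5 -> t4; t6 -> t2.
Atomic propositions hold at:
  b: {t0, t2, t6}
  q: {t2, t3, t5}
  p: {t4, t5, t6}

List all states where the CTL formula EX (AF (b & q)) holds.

{t4, t5, t6}

Sat(b & q) = {t2}
AF (b & q): least fixpoint, start Z0 = {t2}, add states with every successor in Z. Z1 = {t2, t6}; Z2 = {t2, t4, t6}; fixed.
Sat(AF (b & q)) = {t2, t4, t6}
Sat(EX (AF (b & q))) = {s : some successor in {t2, t4, t6}} = {t4, t5, t6}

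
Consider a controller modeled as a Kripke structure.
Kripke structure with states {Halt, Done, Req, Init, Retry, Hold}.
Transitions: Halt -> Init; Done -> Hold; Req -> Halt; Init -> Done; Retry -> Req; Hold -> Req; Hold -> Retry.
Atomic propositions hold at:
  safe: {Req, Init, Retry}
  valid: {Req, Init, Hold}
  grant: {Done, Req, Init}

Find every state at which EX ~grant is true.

{Done, Req, Hold}

Sat(~grant) = {Halt, Retry, Hold}
Sat(EX ~grant) = {s : some successor in {Halt, Retry, Hold}} = {Done, Req, Hold}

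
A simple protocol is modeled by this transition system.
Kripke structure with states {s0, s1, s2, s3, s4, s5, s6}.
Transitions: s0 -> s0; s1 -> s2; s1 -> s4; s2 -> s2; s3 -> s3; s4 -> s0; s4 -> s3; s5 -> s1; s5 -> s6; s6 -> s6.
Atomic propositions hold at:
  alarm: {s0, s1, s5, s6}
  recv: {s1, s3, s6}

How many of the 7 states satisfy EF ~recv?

5

Sat(~recv) = {s0, s2, s4, s5}
EF ~recv: least fixpoint, start Z0 = {s0, s2, s4, s5}, add states with some successor in Z. Z1 = {s0, s1, s2, s4, s5}; fixed.
Sat(EF ~recv) = {s0, s1, s2, s4, s5}
|Sat(EF ~recv)| = |{s0, s1, s2, s4, s5}| = 5.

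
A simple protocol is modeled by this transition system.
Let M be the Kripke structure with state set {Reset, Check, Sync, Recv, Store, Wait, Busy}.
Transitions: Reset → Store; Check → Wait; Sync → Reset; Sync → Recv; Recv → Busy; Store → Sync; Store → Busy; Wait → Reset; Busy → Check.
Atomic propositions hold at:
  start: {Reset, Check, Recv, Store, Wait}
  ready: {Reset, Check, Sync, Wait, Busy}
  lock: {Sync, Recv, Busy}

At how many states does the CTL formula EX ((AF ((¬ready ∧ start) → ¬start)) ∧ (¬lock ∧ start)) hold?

Sat(¬ready) = {Recv, Store}
Sat(¬ready ∧ start) = {Recv, Store}
Sat(¬start) = {Sync, Busy}
Sat((¬ready ∧ start) → ¬start) = {Reset, Check, Sync, Wait, Busy}
AF ((¬ready ∧ start) → ¬start): least fixpoint, start Z0 = {Reset, Check, Sync, Wait, Busy}, add states with every successor in Z. Z1 = {Reset, Check, Sync, Recv, Store, Wait, Busy}; fixed.
Sat(AF ((¬ready ∧ start) → ¬start)) = {Reset, Check, Sync, Recv, Store, Wait, Busy}
Sat(¬lock) = {Reset, Check, Store, Wait}
Sat(¬lock ∧ start) = {Reset, Check, Store, Wait}
Sat((AF ((¬ready ∧ start) → ¬start)) ∧ (¬lock ∧ start)) = {Reset, Check, Store, Wait}
Sat(EX ((AF ((¬ready ∧ start) → ¬start)) ∧ (¬lock ∧ start))) = {s : some successor in {Reset, Check, Store, Wait}} = {Reset, Check, Sync, Wait, Busy}
|Sat(EX ((AF ((¬ready ∧ start) → ¬start)) ∧ (¬lock ∧ start)))| = |{Reset, Check, Sync, Wait, Busy}| = 5.

5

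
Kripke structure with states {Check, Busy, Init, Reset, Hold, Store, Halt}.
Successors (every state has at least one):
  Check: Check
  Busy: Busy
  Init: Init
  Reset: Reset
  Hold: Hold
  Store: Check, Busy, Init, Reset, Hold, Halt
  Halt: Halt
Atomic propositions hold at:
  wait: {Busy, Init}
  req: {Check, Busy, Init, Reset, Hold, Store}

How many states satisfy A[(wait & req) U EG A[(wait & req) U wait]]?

Sat(wait & req) = {Busy, Init}
A[(wait & req) U wait]: least fixpoint, start Z0 = Sat(wait) = {Busy, Init}, add states in Sat(wait & req) with every successor in Z. Already a fixed point.
Sat(A[(wait & req) U wait]) = {Busy, Init}
EG A[(wait & req) U wait]: greatest fixpoint, start Z0 = {Busy, Init}, keep only states in Sat with some successor in Z. Already a fixed point.
Sat(EG A[(wait & req) U wait]) = {Busy, Init}
A[(wait & req) U EG A[(wait & req) U wait]]: least fixpoint, start Z0 = Sat(EG A[(wait & req) U wait]) = {Busy, Init}, add states in Sat(wait & req) with every successor in Z. Already a fixed point.
Sat(A[(wait & req) U EG A[(wait & req) U wait]]) = {Busy, Init}
|Sat(A[(wait & req) U EG A[(wait & req) U wait]])| = |{Busy, Init}| = 2.

2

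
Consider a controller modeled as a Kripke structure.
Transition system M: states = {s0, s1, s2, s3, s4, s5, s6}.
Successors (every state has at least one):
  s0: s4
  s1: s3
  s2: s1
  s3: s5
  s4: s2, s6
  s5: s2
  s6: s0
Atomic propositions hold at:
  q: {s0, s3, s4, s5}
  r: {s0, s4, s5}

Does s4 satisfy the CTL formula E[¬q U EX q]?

No

Sat(¬q) = {s1, s2, s6}
Sat(EX q) = {s : some successor in {s0, s3, s4, s5}} = {s0, s1, s3, s6}
E[¬q U EX q]: least fixpoint, start Z0 = Sat(EX q) = {s0, s1, s3, s6}, add states in Sat(¬q) with some successor in Z. Z1 = {s0, s1, s2, s3, s6}; fixed.
Sat(E[¬q U EX q]) = {s0, s1, s2, s3, s6}
s4 ∉ Sat(E[¬q U EX q]) = {s0, s1, s2, s3, s6}, so the formula does not hold at s4.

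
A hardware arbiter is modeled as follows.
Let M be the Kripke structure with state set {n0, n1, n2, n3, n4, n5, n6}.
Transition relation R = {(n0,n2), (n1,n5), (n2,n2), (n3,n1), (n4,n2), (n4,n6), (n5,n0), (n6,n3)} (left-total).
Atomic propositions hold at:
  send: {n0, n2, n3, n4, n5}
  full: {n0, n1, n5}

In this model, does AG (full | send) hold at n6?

Sat(full | send) = {n0, n1, n2, n3, n4, n5}
AG (full | send): greatest fixpoint, start Z0 = {n0, n1, n2, n3, n4, n5}, keep only states in Sat with every successor in Z. Z1 = {n0, n1, n2, n3, n5}; fixed.
Sat(AG (full | send)) = {n0, n1, n2, n3, n5}
n6 ∉ Sat(AG (full | send)) = {n0, n1, n2, n3, n5}, so the formula does not hold at n6.

No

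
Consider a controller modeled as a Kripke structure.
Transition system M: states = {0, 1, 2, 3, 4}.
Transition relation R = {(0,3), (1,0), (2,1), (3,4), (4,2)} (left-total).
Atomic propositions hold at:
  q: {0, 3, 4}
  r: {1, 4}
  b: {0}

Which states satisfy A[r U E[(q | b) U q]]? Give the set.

{0, 1, 3, 4}

Sat(q | b) = {0, 3, 4}
E[(q | b) U q]: least fixpoint, start Z0 = Sat(q) = {0, 3, 4}, add states in Sat(q | b) with some successor in Z. Already a fixed point.
Sat(E[(q | b) U q]) = {0, 3, 4}
A[r U E[(q | b) U q]]: least fixpoint, start Z0 = Sat(E[(q | b) U q]) = {0, 3, 4}, add states in Sat(r) with every successor in Z. Z1 = {0, 1, 3, 4}; fixed.
Sat(A[r U E[(q | b) U q]]) = {0, 1, 3, 4}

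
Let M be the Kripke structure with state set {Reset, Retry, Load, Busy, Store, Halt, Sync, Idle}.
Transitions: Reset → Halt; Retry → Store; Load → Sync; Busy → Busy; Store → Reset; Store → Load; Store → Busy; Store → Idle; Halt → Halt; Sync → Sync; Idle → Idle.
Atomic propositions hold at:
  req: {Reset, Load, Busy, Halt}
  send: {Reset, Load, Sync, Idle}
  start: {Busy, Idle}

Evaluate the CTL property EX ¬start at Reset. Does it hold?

Yes

Sat(¬start) = {Reset, Retry, Load, Store, Halt, Sync}
Sat(EX ¬start) = {s : some successor in {Reset, Retry, Load, Store, Halt, Sync}} = {Reset, Retry, Load, Store, Halt, Sync}
Reset ∈ Sat(EX ¬start) = {Reset, Retry, Load, Store, Halt, Sync}, so the formula holds at Reset.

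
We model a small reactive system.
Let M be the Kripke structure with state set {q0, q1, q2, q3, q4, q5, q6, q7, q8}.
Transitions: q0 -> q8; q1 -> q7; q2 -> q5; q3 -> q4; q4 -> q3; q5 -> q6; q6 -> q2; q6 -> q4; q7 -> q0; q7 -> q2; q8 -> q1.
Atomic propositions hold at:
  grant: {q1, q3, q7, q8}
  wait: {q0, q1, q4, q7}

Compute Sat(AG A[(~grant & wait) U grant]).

Sat(~grant) = {q0, q2, q4, q5, q6}
Sat(~grant & wait) = {q0, q4}
A[(~grant & wait) U grant]: least fixpoint, start Z0 = Sat(grant) = {q1, q3, q7, q8}, add states in Sat(~grant & wait) with every successor in Z. Z1 = {q0, q1, q3, q4, q7, q8}; fixed.
Sat(A[(~grant & wait) U grant]) = {q0, q1, q3, q4, q7, q8}
AG A[(~grant & wait) U grant]: greatest fixpoint, start Z0 = {q0, q1, q3, q4, q7, q8}, keep only states in Sat with every successor in Z. Z1 = {q0, q1, q3, q4, q8}; Z2 = {q0, q3, q4, q8}; Z3 = {q0, q3, q4}; Z4 = {q3, q4}; fixed.
Sat(AG A[(~grant & wait) U grant]) = {q3, q4}

{q3, q4}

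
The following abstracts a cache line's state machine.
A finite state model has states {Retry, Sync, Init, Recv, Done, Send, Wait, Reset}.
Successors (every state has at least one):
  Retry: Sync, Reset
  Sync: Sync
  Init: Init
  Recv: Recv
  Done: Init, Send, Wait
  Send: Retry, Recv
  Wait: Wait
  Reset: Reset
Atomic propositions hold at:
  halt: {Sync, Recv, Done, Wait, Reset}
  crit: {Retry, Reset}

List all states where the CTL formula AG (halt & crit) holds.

Sat(halt & crit) = {Reset}
AG (halt & crit): greatest fixpoint, start Z0 = {Reset}, keep only states in Sat with every successor in Z. Already a fixed point.
Sat(AG (halt & crit)) = {Reset}

{Reset}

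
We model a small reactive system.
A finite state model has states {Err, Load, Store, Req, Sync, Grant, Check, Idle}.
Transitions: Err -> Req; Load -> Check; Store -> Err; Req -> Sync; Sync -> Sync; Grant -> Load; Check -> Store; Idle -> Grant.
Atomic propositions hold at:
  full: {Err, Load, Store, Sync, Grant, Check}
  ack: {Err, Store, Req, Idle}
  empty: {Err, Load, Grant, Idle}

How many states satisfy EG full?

1

EG full: greatest fixpoint, start Z0 = {Err, Load, Store, Sync, Grant, Check}, keep only states in Sat with some successor in Z. Z1 = {Load, Store, Sync, Grant, Check}; Z2 = {Load, Sync, Grant, Check}; Z3 = {Load, Sync, Grant}; Z4 = {Sync, Grant}; Z5 = {Sync}; fixed.
Sat(EG full) = {Sync}
|Sat(EG full)| = |{Sync}| = 1.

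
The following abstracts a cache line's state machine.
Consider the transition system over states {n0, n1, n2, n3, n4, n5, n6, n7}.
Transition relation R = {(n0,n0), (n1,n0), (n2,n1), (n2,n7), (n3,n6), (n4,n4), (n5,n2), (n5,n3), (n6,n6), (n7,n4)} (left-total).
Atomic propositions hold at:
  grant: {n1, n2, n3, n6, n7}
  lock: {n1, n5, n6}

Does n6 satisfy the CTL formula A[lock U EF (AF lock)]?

Yes

AF lock: least fixpoint, start Z0 = {n1, n5, n6}, add states with every successor in Z. Z1 = {n1, n3, n5, n6}; fixed.
Sat(AF lock) = {n1, n3, n5, n6}
EF (AF lock): least fixpoint, start Z0 = {n1, n3, n5, n6}, add states with some successor in Z. Z1 = {n1, n2, n3, n5, n6}; fixed.
Sat(EF (AF lock)) = {n1, n2, n3, n5, n6}
A[lock U EF (AF lock)]: least fixpoint, start Z0 = Sat(EF (AF lock)) = {n1, n2, n3, n5, n6}, add states in Sat(lock) with every successor in Z. Already a fixed point.
Sat(A[lock U EF (AF lock)]) = {n1, n2, n3, n5, n6}
n6 ∈ Sat(A[lock U EF (AF lock)]) = {n1, n2, n3, n5, n6}, so the formula holds at n6.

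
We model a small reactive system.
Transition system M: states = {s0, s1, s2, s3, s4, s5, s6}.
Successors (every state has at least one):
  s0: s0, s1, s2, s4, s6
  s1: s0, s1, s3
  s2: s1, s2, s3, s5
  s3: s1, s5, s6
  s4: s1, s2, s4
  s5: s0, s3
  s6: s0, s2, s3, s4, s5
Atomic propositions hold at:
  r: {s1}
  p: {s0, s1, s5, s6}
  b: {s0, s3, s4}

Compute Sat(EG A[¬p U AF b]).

Sat(¬p) = {s2, s3, s4}
AF b: least fixpoint, start Z0 = {s0, s3, s4}, add states with every successor in Z. Z1 = {s0, s3, s4, s5}; fixed.
Sat(AF b) = {s0, s3, s4, s5}
A[¬p U AF b]: least fixpoint, start Z0 = Sat(AF b) = {s0, s3, s4, s5}, add states in Sat(¬p) with every successor in Z. Already a fixed point.
Sat(A[¬p U AF b]) = {s0, s3, s4, s5}
EG A[¬p U AF b]: greatest fixpoint, start Z0 = {s0, s3, s4, s5}, keep only states in Sat with some successor in Z. Already a fixed point.
Sat(EG A[¬p U AF b]) = {s0, s3, s4, s5}

{s0, s3, s4, s5}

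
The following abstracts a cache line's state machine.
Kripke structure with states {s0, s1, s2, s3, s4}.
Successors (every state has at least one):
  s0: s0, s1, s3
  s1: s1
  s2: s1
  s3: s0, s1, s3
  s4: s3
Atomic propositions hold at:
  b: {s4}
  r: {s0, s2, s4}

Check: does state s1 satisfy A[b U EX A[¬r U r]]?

Sat(¬r) = {s1, s3}
A[¬r U r]: least fixpoint, start Z0 = Sat(r) = {s0, s2, s4}, add states in Sat(¬r) with every successor in Z. Already a fixed point.
Sat(A[¬r U r]) = {s0, s2, s4}
Sat(EX A[¬r U r]) = {s : some successor in {s0, s2, s4}} = {s0, s3}
A[b U EX A[¬r U r]]: least fixpoint, start Z0 = Sat(EX A[¬r U r]) = {s0, s3}, add states in Sat(b) with every successor in Z. Z1 = {s0, s3, s4}; fixed.
Sat(A[b U EX A[¬r U r]]) = {s0, s3, s4}
s1 ∉ Sat(A[b U EX A[¬r U r]]) = {s0, s3, s4}, so the formula does not hold at s1.

No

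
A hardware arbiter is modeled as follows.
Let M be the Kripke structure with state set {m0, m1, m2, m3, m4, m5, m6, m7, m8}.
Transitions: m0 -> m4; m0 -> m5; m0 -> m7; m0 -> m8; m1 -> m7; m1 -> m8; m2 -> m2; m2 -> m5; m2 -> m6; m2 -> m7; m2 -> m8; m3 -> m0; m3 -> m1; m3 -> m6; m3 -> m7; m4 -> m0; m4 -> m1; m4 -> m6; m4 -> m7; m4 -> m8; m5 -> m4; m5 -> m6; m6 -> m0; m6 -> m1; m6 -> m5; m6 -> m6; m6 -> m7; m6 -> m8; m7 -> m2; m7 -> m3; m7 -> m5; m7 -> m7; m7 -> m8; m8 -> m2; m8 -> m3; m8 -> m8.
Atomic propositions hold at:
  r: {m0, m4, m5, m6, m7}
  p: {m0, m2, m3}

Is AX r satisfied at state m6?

Sat(AX r) = {s : every successor in {m0, m4, m5, m6, m7}} = {m5}
m6 ∉ Sat(AX r) = {m5}, so the formula does not hold at m6.

No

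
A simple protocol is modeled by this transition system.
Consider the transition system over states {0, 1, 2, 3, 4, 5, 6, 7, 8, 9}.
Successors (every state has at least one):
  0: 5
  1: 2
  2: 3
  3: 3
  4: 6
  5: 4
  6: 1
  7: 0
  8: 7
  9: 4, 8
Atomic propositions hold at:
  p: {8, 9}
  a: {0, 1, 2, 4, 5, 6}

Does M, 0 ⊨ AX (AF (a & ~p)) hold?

Sat(~p) = {0, 1, 2, 3, 4, 5, 6, 7}
Sat(a & ~p) = {0, 1, 2, 4, 5, 6}
AF (a & ~p): least fixpoint, start Z0 = {0, 1, 2, 4, 5, 6}, add states with every successor in Z. Z1 = {0, 1, 2, 4, 5, 6, 7}; Z2 = {0, 1, 2, 4, 5, 6, 7, 8}; Z3 = {0, 1, 2, 4, 5, 6, 7, 8, 9}; fixed.
Sat(AF (a & ~p)) = {0, 1, 2, 4, 5, 6, 7, 8, 9}
Sat(AX (AF (a & ~p))) = {s : every successor in {0, 1, 2, 4, 5, 6, 7, 8, 9}} = {0, 1, 4, 5, 6, 7, 8, 9}
0 ∈ Sat(AX (AF (a & ~p))) = {0, 1, 4, 5, 6, 7, 8, 9}, so the formula holds at 0.

Yes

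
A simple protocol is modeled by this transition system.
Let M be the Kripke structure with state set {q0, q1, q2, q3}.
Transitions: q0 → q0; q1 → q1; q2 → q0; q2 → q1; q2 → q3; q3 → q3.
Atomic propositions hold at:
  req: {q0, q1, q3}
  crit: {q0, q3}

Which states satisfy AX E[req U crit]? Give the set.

{q0, q3}

E[req U crit]: least fixpoint, start Z0 = Sat(crit) = {q0, q3}, add states in Sat(req) with some successor in Z. Already a fixed point.
Sat(E[req U crit]) = {q0, q3}
Sat(AX E[req U crit]) = {s : every successor in {q0, q3}} = {q0, q3}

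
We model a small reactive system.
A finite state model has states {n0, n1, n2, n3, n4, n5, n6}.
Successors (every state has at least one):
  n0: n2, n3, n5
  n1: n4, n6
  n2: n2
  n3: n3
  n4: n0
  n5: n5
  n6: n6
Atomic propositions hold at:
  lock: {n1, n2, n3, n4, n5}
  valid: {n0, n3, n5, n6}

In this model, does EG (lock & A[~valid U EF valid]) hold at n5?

Sat(~valid) = {n1, n2, n4}
EF valid: least fixpoint, start Z0 = {n0, n3, n5, n6}, add states with some successor in Z. Z1 = {n0, n1, n3, n4, n5, n6}; fixed.
Sat(EF valid) = {n0, n1, n3, n4, n5, n6}
A[~valid U EF valid]: least fixpoint, start Z0 = Sat(EF valid) = {n0, n1, n3, n4, n5, n6}, add states in Sat(~valid) with every successor in Z. Already a fixed point.
Sat(A[~valid U EF valid]) = {n0, n1, n3, n4, n5, n6}
Sat(lock & A[~valid U EF valid]) = {n1, n3, n4, n5}
EG (lock & A[~valid U EF valid]): greatest fixpoint, start Z0 = {n1, n3, n4, n5}, keep only states in Sat with some successor in Z. Z1 = {n1, n3, n5}; Z2 = {n3, n5}; fixed.
Sat(EG (lock & A[~valid U EF valid])) = {n3, n5}
n5 ∈ Sat(EG (lock & A[~valid U EF valid])) = {n3, n5}, so the formula holds at n5.

Yes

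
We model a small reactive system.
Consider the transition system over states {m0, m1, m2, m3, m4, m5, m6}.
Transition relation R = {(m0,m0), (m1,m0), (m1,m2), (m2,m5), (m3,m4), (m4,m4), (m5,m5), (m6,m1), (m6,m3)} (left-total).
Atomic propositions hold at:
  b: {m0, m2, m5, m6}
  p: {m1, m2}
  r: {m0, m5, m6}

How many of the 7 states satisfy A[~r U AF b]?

5

Sat(~r) = {m1, m2, m3, m4}
AF b: least fixpoint, start Z0 = {m0, m2, m5, m6}, add states with every successor in Z. Z1 = {m0, m1, m2, m5, m6}; fixed.
Sat(AF b) = {m0, m1, m2, m5, m6}
A[~r U AF b]: least fixpoint, start Z0 = Sat(AF b) = {m0, m1, m2, m5, m6}, add states in Sat(~r) with every successor in Z. Already a fixed point.
Sat(A[~r U AF b]) = {m0, m1, m2, m5, m6}
|Sat(A[~r U AF b])| = |{m0, m1, m2, m5, m6}| = 5.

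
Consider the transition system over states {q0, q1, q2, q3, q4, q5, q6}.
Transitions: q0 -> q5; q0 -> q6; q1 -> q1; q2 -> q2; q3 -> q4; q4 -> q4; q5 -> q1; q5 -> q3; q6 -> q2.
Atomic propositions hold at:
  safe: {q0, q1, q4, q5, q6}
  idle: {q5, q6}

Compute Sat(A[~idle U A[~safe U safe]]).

Sat(~idle) = {q0, q1, q2, q3, q4}
Sat(~safe) = {q2, q3}
A[~safe U safe]: least fixpoint, start Z0 = Sat(safe) = {q0, q1, q4, q5, q6}, add states in Sat(~safe) with every successor in Z. Z1 = {q0, q1, q3, q4, q5, q6}; fixed.
Sat(A[~safe U safe]) = {q0, q1, q3, q4, q5, q6}
A[~idle U A[~safe U safe]]: least fixpoint, start Z0 = Sat(A[~safe U safe]) = {q0, q1, q3, q4, q5, q6}, add states in Sat(~idle) with every successor in Z. Already a fixed point.
Sat(A[~idle U A[~safe U safe]]) = {q0, q1, q3, q4, q5, q6}

{q0, q1, q3, q4, q5, q6}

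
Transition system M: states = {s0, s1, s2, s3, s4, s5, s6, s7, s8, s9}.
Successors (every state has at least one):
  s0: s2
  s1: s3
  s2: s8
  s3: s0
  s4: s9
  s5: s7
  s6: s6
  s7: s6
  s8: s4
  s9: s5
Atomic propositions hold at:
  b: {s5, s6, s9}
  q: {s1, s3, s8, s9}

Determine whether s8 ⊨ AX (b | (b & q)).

No

Sat(b & q) = {s9}
Sat(b | (b & q)) = {s5, s6, s9}
Sat(AX (b | (b & q))) = {s : every successor in {s5, s6, s9}} = {s4, s6, s7, s9}
s8 ∉ Sat(AX (b | (b & q))) = {s4, s6, s7, s9}, so the formula does not hold at s8.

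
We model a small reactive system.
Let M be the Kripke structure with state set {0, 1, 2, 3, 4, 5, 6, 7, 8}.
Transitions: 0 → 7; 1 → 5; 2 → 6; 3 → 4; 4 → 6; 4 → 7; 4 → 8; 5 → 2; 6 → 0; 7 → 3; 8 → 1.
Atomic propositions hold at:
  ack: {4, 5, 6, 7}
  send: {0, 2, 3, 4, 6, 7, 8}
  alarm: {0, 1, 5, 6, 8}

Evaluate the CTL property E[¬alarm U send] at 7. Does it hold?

Sat(¬alarm) = {2, 3, 4, 7}
E[¬alarm U send]: least fixpoint, start Z0 = Sat(send) = {0, 2, 3, 4, 6, 7, 8}, add states in Sat(¬alarm) with some successor in Z. Already a fixed point.
Sat(E[¬alarm U send]) = {0, 2, 3, 4, 6, 7, 8}
7 ∈ Sat(E[¬alarm U send]) = {0, 2, 3, 4, 6, 7, 8}, so the formula holds at 7.

Yes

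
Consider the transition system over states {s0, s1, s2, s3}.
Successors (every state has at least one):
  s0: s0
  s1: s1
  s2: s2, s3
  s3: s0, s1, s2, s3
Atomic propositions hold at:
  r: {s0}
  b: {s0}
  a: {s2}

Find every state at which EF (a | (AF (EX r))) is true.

Sat(EX r) = {s : some successor in {s0}} = {s0, s3}
AF (EX r): least fixpoint, start Z0 = {s0, s3}, add states with every successor in Z. Already a fixed point.
Sat(AF (EX r)) = {s0, s3}
Sat(a | (AF (EX r))) = {s0, s2, s3}
EF (a | (AF (EX r))): least fixpoint, start Z0 = {s0, s2, s3}, add states with some successor in Z. Already a fixed point.
Sat(EF (a | (AF (EX r)))) = {s0, s2, s3}

{s0, s2, s3}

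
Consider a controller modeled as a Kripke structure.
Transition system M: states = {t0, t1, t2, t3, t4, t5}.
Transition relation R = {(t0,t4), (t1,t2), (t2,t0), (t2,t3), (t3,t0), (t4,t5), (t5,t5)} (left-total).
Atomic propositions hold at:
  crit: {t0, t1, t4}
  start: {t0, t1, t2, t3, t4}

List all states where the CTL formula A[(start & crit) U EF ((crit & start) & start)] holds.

Sat(start & crit) = {t0, t1, t4}
Sat(crit & start) = {t0, t1, t4}
Sat((crit & start) & start) = {t0, t1, t4}
EF ((crit & start) & start): least fixpoint, start Z0 = {t0, t1, t4}, add states with some successor in Z. Z1 = {t0, t1, t2, t3, t4}; fixed.
Sat(EF ((crit & start) & start)) = {t0, t1, t2, t3, t4}
A[(start & crit) U EF ((crit & start) & start)]: least fixpoint, start Z0 = Sat(EF ((crit & start) & start)) = {t0, t1, t2, t3, t4}, add states in Sat(start & crit) with every successor in Z. Already a fixed point.
Sat(A[(start & crit) U EF ((crit & start) & start)]) = {t0, t1, t2, t3, t4}

{t0, t1, t2, t3, t4}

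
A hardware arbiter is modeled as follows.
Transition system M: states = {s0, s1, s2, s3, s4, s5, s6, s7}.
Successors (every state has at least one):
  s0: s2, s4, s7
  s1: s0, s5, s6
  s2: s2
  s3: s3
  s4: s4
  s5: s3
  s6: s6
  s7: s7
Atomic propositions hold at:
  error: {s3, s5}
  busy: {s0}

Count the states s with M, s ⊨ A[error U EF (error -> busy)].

Sat(error -> busy) = {s0, s1, s2, s4, s6, s7}
EF (error -> busy): least fixpoint, start Z0 = {s0, s1, s2, s4, s6, s7}, add states with some successor in Z. Already a fixed point.
Sat(EF (error -> busy)) = {s0, s1, s2, s4, s6, s7}
A[error U EF (error -> busy)]: least fixpoint, start Z0 = Sat(EF (error -> busy)) = {s0, s1, s2, s4, s6, s7}, add states in Sat(error) with every successor in Z. Already a fixed point.
Sat(A[error U EF (error -> busy)]) = {s0, s1, s2, s4, s6, s7}
|Sat(A[error U EF (error -> busy)])| = |{s0, s1, s2, s4, s6, s7}| = 6.

6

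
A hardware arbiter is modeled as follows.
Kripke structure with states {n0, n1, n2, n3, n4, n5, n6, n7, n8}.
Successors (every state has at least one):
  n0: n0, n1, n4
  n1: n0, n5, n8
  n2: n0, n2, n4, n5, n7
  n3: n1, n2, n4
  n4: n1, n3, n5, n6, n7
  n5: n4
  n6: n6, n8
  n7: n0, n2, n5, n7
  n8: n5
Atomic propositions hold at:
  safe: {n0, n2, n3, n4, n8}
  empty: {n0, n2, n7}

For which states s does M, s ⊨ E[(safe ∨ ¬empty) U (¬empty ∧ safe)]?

Sat(¬empty) = {n1, n3, n4, n5, n6, n8}
Sat(safe ∨ ¬empty) = {n0, n1, n2, n3, n4, n5, n6, n8}
Sat(¬empty ∧ safe) = {n3, n4, n8}
E[(safe ∨ ¬empty) U (¬empty ∧ safe)]: least fixpoint, start Z0 = Sat((¬empty ∧ safe)) = {n3, n4, n8}, add states in Sat(safe ∨ ¬empty) with some successor in Z. Z1 = {n0, n1, n2, n3, n4, n5, n6, n8}; fixed.
Sat(E[(safe ∨ ¬empty) U (¬empty ∧ safe)]) = {n0, n1, n2, n3, n4, n5, n6, n8}

{n0, n1, n2, n3, n4, n5, n6, n8}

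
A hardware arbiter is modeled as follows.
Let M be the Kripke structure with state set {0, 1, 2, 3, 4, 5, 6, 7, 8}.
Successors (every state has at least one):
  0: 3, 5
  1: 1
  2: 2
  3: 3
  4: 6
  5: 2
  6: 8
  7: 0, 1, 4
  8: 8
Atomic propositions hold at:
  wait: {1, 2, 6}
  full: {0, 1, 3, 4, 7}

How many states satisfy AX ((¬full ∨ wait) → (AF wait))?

7

Sat(¬full) = {2, 5, 6, 8}
Sat(¬full ∨ wait) = {1, 2, 5, 6, 8}
AF wait: least fixpoint, start Z0 = {1, 2, 6}, add states with every successor in Z. Z1 = {1, 2, 4, 5, 6}; fixed.
Sat(AF wait) = {1, 2, 4, 5, 6}
Sat((¬full ∨ wait) → (AF wait)) = {0, 1, 2, 3, 4, 5, 6, 7}
Sat(AX ((¬full ∨ wait) → (AF wait))) = {s : every successor in {0, 1, 2, 3, 4, 5, 6, 7}} = {0, 1, 2, 3, 4, 5, 7}
|Sat(AX ((¬full ∨ wait) → (AF wait)))| = |{0, 1, 2, 3, 4, 5, 7}| = 7.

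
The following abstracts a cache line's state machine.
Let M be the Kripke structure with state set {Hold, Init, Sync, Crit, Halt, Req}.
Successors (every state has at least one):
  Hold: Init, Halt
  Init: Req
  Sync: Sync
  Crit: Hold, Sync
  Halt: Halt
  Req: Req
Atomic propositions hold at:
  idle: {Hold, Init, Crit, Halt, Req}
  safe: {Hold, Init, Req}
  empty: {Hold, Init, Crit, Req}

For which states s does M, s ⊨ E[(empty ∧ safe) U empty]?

{Hold, Init, Crit, Req}

Sat(empty ∧ safe) = {Hold, Init, Req}
E[(empty ∧ safe) U empty]: least fixpoint, start Z0 = Sat(empty) = {Hold, Init, Crit, Req}, add states in Sat(empty ∧ safe) with some successor in Z. Already a fixed point.
Sat(E[(empty ∧ safe) U empty]) = {Hold, Init, Crit, Req}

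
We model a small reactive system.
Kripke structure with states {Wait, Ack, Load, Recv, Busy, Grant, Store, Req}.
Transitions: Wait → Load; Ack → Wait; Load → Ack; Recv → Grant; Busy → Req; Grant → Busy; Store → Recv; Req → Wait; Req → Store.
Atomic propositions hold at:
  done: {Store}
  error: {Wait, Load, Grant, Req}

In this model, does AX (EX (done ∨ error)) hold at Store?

Sat(done ∨ error) = {Wait, Load, Grant, Store, Req}
Sat(EX (done ∨ error)) = {s : some successor in {Wait, Load, Grant, Store, Req}} = {Wait, Ack, Recv, Busy, Req}
Sat(AX (EX (done ∨ error))) = {s : every successor in {Wait, Ack, Recv, Busy, Req}} = {Ack, Load, Busy, Grant, Store}
Store ∈ Sat(AX (EX (done ∨ error))) = {Ack, Load, Busy, Grant, Store}, so the formula holds at Store.

Yes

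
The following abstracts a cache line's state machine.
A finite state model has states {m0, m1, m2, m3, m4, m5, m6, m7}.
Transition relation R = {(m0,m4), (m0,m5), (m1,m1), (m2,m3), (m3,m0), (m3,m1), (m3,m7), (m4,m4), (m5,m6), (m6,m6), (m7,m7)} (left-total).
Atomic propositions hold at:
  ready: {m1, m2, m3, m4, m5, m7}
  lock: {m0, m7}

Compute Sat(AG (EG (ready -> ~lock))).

{m0, m1, m4, m5, m6}

Sat(~lock) = {m1, m2, m3, m4, m5, m6}
Sat(ready -> ~lock) = {m0, m1, m2, m3, m4, m5, m6}
EG (ready -> ~lock): greatest fixpoint, start Z0 = {m0, m1, m2, m3, m4, m5, m6}, keep only states in Sat with some successor in Z. Already a fixed point.
Sat(EG (ready -> ~lock)) = {m0, m1, m2, m3, m4, m5, m6}
AG (EG (ready -> ~lock)): greatest fixpoint, start Z0 = {m0, m1, m2, m3, m4, m5, m6}, keep only states in Sat with every successor in Z. Z1 = {m0, m1, m2, m4, m5, m6}; Z2 = {m0, m1, m4, m5, m6}; fixed.
Sat(AG (EG (ready -> ~lock))) = {m0, m1, m4, m5, m6}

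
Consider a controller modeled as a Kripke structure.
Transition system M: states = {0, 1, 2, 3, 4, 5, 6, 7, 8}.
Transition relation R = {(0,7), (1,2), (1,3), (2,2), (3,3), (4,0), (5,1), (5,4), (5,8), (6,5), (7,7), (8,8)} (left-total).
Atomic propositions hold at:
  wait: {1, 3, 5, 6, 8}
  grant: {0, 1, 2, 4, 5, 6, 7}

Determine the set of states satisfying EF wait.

{1, 3, 5, 6, 8}

EF wait: least fixpoint, start Z0 = {1, 3, 5, 6, 8}, add states with some successor in Z. Already a fixed point.
Sat(EF wait) = {1, 3, 5, 6, 8}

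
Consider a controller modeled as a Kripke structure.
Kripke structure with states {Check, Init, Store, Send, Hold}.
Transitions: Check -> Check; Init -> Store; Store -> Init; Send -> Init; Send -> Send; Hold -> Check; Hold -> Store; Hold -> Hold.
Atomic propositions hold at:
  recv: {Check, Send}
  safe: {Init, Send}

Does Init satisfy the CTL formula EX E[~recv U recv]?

Sat(~recv) = {Init, Store, Hold}
E[~recv U recv]: least fixpoint, start Z0 = Sat(recv) = {Check, Send}, add states in Sat(~recv) with some successor in Z. Z1 = {Check, Send, Hold}; fixed.
Sat(E[~recv U recv]) = {Check, Send, Hold}
Sat(EX E[~recv U recv]) = {s : some successor in {Check, Send, Hold}} = {Check, Send, Hold}
Init ∉ Sat(EX E[~recv U recv]) = {Check, Send, Hold}, so the formula does not hold at Init.

No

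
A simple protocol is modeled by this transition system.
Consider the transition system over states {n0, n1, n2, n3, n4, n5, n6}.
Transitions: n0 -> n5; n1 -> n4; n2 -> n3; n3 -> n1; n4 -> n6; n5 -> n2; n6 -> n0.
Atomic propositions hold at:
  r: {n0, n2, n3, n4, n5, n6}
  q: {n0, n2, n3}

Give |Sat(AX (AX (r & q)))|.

Sat(r & q) = {n0, n2, n3}
Sat(AX (r & q)) = {s : every successor in {n0, n2, n3}} = {n2, n5, n6}
Sat(AX (AX (r & q))) = {s : every successor in {n2, n5, n6}} = {n0, n4, n5}
|Sat(AX (AX (r & q)))| = |{n0, n4, n5}| = 3.

3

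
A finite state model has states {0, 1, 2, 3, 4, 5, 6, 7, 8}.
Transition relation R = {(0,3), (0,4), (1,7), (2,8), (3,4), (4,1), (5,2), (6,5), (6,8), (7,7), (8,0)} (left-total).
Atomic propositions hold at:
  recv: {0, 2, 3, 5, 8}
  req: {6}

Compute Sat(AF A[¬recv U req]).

{6}

Sat(¬recv) = {1, 4, 6, 7}
A[¬recv U req]: least fixpoint, start Z0 = Sat(req) = {6}, add states in Sat(¬recv) with every successor in Z. Already a fixed point.
Sat(A[¬recv U req]) = {6}
AF A[¬recv U req]: least fixpoint, start Z0 = {6}, add states with every successor in Z. Already a fixed point.
Sat(AF A[¬recv U req]) = {6}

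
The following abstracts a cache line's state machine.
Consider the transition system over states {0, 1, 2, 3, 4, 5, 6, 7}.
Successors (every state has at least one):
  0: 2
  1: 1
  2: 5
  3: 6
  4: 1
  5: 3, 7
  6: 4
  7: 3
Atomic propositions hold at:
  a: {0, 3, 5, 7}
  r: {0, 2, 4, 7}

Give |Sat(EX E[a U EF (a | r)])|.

Sat(a | r) = {0, 2, 3, 4, 5, 7}
EF (a | r): least fixpoint, start Z0 = {0, 2, 3, 4, 5, 7}, add states with some successor in Z. Z1 = {0, 2, 3, 4, 5, 6, 7}; fixed.
Sat(EF (a | r)) = {0, 2, 3, 4, 5, 6, 7}
E[a U EF (a | r)]: least fixpoint, start Z0 = Sat(EF (a | r)) = {0, 2, 3, 4, 5, 6, 7}, add states in Sat(a) with some successor in Z. Already a fixed point.
Sat(E[a U EF (a | r)]) = {0, 2, 3, 4, 5, 6, 7}
Sat(EX E[a U EF (a | r)]) = {s : some successor in {0, 2, 3, 4, 5, 6, 7}} = {0, 2, 3, 5, 6, 7}
|Sat(EX E[a U EF (a | r)])| = |{0, 2, 3, 5, 6, 7}| = 6.

6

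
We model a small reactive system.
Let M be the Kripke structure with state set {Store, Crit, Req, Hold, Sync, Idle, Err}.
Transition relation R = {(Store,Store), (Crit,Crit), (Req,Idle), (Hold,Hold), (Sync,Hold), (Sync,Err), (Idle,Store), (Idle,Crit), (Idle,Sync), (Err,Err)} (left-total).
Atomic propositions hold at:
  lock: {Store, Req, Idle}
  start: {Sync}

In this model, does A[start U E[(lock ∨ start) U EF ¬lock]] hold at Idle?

Sat(lock ∨ start) = {Store, Req, Sync, Idle}
Sat(¬lock) = {Crit, Hold, Sync, Err}
EF ¬lock: least fixpoint, start Z0 = {Crit, Hold, Sync, Err}, add states with some successor in Z. Z1 = {Crit, Hold, Sync, Idle, Err}; Z2 = {Crit, Req, Hold, Sync, Idle, Err}; fixed.
Sat(EF ¬lock) = {Crit, Req, Hold, Sync, Idle, Err}
E[(lock ∨ start) U EF ¬lock]: least fixpoint, start Z0 = Sat(EF ¬lock) = {Crit, Req, Hold, Sync, Idle, Err}, add states in Sat(lock ∨ start) with some successor in Z. Already a fixed point.
Sat(E[(lock ∨ start) U EF ¬lock]) = {Crit, Req, Hold, Sync, Idle, Err}
A[start U E[(lock ∨ start) U EF ¬lock]]: least fixpoint, start Z0 = Sat(E[(lock ∨ start) U EF ¬lock]) = {Crit, Req, Hold, Sync, Idle, Err}, add states in Sat(start) with every successor in Z. Already a fixed point.
Sat(A[start U E[(lock ∨ start) U EF ¬lock]]) = {Crit, Req, Hold, Sync, Idle, Err}
Idle ∈ Sat(A[start U E[(lock ∨ start) U EF ¬lock]]) = {Crit, Req, Hold, Sync, Idle, Err}, so the formula holds at Idle.

Yes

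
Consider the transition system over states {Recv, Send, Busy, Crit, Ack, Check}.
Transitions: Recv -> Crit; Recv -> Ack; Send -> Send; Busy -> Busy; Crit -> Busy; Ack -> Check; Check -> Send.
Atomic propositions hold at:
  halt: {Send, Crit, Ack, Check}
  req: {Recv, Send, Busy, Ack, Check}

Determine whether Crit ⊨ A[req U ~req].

Yes

Sat(~req) = {Crit}
A[req U ~req]: least fixpoint, start Z0 = Sat(~req) = {Crit}, add states in Sat(req) with every successor in Z. Already a fixed point.
Sat(A[req U ~req]) = {Crit}
Crit ∈ Sat(A[req U ~req]) = {Crit}, so the formula holds at Crit.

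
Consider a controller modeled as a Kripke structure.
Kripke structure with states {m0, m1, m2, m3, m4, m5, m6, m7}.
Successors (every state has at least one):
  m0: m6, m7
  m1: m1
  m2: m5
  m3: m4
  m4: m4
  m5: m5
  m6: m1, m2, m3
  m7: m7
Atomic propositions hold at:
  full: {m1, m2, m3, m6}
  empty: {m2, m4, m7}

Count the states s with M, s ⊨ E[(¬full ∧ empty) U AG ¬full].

3

Sat(¬full) = {m0, m4, m5, m7}
Sat(¬full ∧ empty) = {m4, m7}
AG ¬full: greatest fixpoint, start Z0 = {m0, m4, m5, m7}, keep only states in Sat with every successor in Z. Z1 = {m4, m5, m7}; fixed.
Sat(AG ¬full) = {m4, m5, m7}
E[(¬full ∧ empty) U AG ¬full]: least fixpoint, start Z0 = Sat(AG ¬full) = {m4, m5, m7}, add states in Sat(¬full ∧ empty) with some successor in Z. Already a fixed point.
Sat(E[(¬full ∧ empty) U AG ¬full]) = {m4, m5, m7}
|Sat(E[(¬full ∧ empty) U AG ¬full])| = |{m4, m5, m7}| = 3.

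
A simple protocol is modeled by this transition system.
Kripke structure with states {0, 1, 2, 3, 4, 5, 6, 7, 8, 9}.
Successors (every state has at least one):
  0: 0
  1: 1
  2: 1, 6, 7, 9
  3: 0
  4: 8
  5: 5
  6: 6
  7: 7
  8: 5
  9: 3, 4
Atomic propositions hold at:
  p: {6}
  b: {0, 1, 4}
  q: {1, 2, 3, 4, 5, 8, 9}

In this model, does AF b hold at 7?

No

AF b: least fixpoint, start Z0 = {0, 1, 4}, add states with every successor in Z. Z1 = {0, 1, 3, 4}; Z2 = {0, 1, 3, 4, 9}; fixed.
Sat(AF b) = {0, 1, 3, 4, 9}
7 ∉ Sat(AF b) = {0, 1, 3, 4, 9}, so the formula does not hold at 7.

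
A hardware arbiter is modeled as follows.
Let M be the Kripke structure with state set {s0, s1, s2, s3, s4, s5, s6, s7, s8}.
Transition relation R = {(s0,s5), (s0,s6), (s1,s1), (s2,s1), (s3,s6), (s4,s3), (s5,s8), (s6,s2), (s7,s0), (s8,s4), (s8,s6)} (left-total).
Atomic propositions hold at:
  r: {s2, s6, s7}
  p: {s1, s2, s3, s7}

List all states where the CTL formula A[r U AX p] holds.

{s1, s2, s4, s6}

Sat(AX p) = {s : every successor in {s1, s2, s3, s7}} = {s1, s2, s4, s6}
A[r U AX p]: least fixpoint, start Z0 = Sat(AX p) = {s1, s2, s4, s6}, add states in Sat(r) with every successor in Z. Already a fixed point.
Sat(A[r U AX p]) = {s1, s2, s4, s6}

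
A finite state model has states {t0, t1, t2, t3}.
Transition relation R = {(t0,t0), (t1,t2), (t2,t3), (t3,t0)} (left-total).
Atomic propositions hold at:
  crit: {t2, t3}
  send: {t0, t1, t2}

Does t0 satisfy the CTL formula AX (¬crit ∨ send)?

Yes

Sat(¬crit) = {t0, t1}
Sat(¬crit ∨ send) = {t0, t1, t2}
Sat(AX (¬crit ∨ send)) = {s : every successor in {t0, t1, t2}} = {t0, t1, t3}
t0 ∈ Sat(AX (¬crit ∨ send)) = {t0, t1, t3}, so the formula holds at t0.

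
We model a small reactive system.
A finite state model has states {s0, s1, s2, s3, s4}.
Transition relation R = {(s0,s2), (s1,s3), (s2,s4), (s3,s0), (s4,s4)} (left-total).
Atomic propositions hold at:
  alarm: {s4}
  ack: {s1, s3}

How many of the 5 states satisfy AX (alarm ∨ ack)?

3

Sat(alarm ∨ ack) = {s1, s3, s4}
Sat(AX (alarm ∨ ack)) = {s : every successor in {s1, s3, s4}} = {s1, s2, s4}
|Sat(AX (alarm ∨ ack))| = |{s1, s2, s4}| = 3.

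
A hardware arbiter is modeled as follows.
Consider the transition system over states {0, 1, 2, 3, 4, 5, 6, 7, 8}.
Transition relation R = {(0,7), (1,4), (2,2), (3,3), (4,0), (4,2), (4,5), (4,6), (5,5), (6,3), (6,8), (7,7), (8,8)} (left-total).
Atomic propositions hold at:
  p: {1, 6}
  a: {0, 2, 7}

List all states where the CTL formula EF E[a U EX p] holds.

Sat(EX p) = {s : some successor in {1, 6}} = {4}
E[a U EX p]: least fixpoint, start Z0 = Sat(EX p) = {4}, add states in Sat(a) with some successor in Z. Already a fixed point.
Sat(E[a U EX p]) = {4}
EF E[a U EX p]: least fixpoint, start Z0 = {4}, add states with some successor in Z. Z1 = {1, 4}; fixed.
Sat(EF E[a U EX p]) = {1, 4}

{1, 4}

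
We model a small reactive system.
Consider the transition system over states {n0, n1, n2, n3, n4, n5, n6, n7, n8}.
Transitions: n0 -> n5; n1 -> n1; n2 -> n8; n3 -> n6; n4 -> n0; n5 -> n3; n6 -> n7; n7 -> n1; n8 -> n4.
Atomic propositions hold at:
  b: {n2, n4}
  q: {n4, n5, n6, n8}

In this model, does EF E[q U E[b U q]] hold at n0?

Yes

E[b U q]: least fixpoint, start Z0 = Sat(q) = {n4, n5, n6, n8}, add states in Sat(b) with some successor in Z. Z1 = {n2, n4, n5, n6, n8}; fixed.
Sat(E[b U q]) = {n2, n4, n5, n6, n8}
E[q U E[b U q]]: least fixpoint, start Z0 = Sat(E[b U q]) = {n2, n4, n5, n6, n8}, add states in Sat(q) with some successor in Z. Already a fixed point.
Sat(E[q U E[b U q]]) = {n2, n4, n5, n6, n8}
EF E[q U E[b U q]]: least fixpoint, start Z0 = {n2, n4, n5, n6, n8}, add states with some successor in Z. Z1 = {n0, n2, n3, n4, n5, n6, n8}; fixed.
Sat(EF E[q U E[b U q]]) = {n0, n2, n3, n4, n5, n6, n8}
n0 ∈ Sat(EF E[q U E[b U q]]) = {n0, n2, n3, n4, n5, n6, n8}, so the formula holds at n0.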